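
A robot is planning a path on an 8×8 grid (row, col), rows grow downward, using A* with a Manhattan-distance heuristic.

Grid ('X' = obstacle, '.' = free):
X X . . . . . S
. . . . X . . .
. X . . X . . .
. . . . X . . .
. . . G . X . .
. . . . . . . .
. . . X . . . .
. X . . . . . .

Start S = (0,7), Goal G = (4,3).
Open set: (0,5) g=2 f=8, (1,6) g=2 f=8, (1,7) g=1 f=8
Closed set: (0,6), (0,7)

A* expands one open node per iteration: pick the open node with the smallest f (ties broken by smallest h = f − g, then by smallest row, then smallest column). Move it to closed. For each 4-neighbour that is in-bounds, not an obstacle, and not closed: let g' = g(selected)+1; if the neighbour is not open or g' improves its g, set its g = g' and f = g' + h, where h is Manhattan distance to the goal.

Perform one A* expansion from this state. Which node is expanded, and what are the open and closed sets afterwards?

expanded=(0,5); open=[(0,4) g=3 f=8, (1,5) g=3 f=8, (1,6) g=2 f=8, (1,7) g=1 f=8]; closed=[(0,5), (0,6), (0,7)]

step 1: expand (0,5) (f=8, h=6) → closed; open now [(0,4) g=3 f=8, (1,5) g=3 f=8, (1,6) g=2 f=8, (1,7) g=1 f=8]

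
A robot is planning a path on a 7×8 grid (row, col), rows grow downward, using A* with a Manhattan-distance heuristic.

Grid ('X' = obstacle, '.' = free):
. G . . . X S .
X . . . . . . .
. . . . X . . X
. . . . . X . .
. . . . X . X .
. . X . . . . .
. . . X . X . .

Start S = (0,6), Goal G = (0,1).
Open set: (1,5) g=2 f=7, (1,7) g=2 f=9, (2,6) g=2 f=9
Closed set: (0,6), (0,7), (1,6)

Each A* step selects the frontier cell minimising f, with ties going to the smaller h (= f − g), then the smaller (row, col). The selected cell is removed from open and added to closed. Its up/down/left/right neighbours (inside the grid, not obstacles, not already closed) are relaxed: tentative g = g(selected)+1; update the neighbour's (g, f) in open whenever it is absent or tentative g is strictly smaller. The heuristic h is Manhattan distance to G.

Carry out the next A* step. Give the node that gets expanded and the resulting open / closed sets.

step 1: expand (1,5) (f=7, h=5) → closed; open now [(1,4) g=3 f=7, (1,7) g=2 f=9, (2,5) g=3 f=9, (2,6) g=2 f=9]

expanded=(1,5); open=[(1,4) g=3 f=7, (1,7) g=2 f=9, (2,5) g=3 f=9, (2,6) g=2 f=9]; closed=[(0,6), (0,7), (1,5), (1,6)]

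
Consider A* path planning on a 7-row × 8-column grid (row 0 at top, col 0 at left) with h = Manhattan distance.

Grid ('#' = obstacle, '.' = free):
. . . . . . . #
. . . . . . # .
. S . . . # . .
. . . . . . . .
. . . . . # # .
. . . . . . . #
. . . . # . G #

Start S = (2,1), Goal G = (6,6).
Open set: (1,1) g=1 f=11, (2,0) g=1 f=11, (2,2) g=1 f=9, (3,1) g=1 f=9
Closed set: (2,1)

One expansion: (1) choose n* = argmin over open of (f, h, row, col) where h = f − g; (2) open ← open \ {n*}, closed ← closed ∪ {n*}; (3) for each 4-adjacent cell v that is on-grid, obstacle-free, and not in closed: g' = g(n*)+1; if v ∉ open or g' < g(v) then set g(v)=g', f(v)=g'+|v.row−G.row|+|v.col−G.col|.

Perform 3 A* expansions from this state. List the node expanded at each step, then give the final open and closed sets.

order=[(2,2) → (2,3) → (2,4)]; open=[(1,1) g=1 f=11, (1,2) g=2 f=11, (1,3) g=3 f=11, (1,4) g=4 f=11, (2,0) g=1 f=11, (3,1) g=1 f=9, (3,2) g=2 f=9, (3,3) g=3 f=9, (3,4) g=4 f=9]; closed=[(2,1), (2,2), (2,3), (2,4)]

step 1: expand (2,2) (f=9, h=8) → closed; open now [(1,1) g=1 f=11, (1,2) g=2 f=11, (2,0) g=1 f=11, (2,3) g=2 f=9, (3,1) g=1 f=9, (3,2) g=2 f=9]
step 2: expand (2,3) (f=9, h=7) → closed; open now [(1,1) g=1 f=11, (1,2) g=2 f=11, (1,3) g=3 f=11, (2,0) g=1 f=11, (2,4) g=3 f=9, (3,1) g=1 f=9, (3,2) g=2 f=9, (3,3) g=3 f=9]
step 3: expand (2,4) (f=9, h=6) → closed; open now [(1,1) g=1 f=11, (1,2) g=2 f=11, (1,3) g=3 f=11, (1,4) g=4 f=11, (2,0) g=1 f=11, (3,1) g=1 f=9, (3,2) g=2 f=9, (3,3) g=3 f=9, (3,4) g=4 f=9]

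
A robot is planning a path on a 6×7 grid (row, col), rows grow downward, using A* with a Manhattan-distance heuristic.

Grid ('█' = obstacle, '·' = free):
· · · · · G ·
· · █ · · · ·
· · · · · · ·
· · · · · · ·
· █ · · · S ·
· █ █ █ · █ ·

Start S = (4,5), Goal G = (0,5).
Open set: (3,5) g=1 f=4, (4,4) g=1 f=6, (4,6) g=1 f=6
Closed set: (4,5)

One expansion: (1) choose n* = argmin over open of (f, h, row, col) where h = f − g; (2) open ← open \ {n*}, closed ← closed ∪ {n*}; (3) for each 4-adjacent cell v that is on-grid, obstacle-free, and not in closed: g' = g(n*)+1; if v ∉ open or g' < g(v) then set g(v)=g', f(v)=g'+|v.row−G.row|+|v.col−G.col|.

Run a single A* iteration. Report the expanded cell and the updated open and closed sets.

step 1: expand (3,5) (f=4, h=3) → closed; open now [(2,5) g=2 f=4, (3,4) g=2 f=6, (3,6) g=2 f=6, (4,4) g=1 f=6, (4,6) g=1 f=6]

expanded=(3,5); open=[(2,5) g=2 f=4, (3,4) g=2 f=6, (3,6) g=2 f=6, (4,4) g=1 f=6, (4,6) g=1 f=6]; closed=[(3,5), (4,5)]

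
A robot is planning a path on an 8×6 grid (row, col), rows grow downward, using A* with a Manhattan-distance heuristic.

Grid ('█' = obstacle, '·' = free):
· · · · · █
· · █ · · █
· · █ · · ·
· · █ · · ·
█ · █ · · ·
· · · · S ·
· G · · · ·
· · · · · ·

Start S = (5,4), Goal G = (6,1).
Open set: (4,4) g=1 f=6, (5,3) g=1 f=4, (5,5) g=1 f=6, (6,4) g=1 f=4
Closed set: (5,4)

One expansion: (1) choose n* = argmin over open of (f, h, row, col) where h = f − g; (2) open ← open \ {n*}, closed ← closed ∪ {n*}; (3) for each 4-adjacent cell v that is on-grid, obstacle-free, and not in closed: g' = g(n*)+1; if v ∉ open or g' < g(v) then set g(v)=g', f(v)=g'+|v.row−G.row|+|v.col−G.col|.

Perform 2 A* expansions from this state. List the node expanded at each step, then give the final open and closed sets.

order=[(5,3) → (5,2)]; open=[(4,3) g=2 f=6, (4,4) g=1 f=6, (5,1) g=3 f=4, (5,5) g=1 f=6, (6,2) g=3 f=4, (6,3) g=2 f=4, (6,4) g=1 f=4]; closed=[(5,2), (5,3), (5,4)]

step 1: expand (5,3) (f=4, h=3) → closed; open now [(4,3) g=2 f=6, (4,4) g=1 f=6, (5,2) g=2 f=4, (5,5) g=1 f=6, (6,3) g=2 f=4, (6,4) g=1 f=4]
step 2: expand (5,2) (f=4, h=2) → closed; open now [(4,3) g=2 f=6, (4,4) g=1 f=6, (5,1) g=3 f=4, (5,5) g=1 f=6, (6,2) g=3 f=4, (6,3) g=2 f=4, (6,4) g=1 f=4]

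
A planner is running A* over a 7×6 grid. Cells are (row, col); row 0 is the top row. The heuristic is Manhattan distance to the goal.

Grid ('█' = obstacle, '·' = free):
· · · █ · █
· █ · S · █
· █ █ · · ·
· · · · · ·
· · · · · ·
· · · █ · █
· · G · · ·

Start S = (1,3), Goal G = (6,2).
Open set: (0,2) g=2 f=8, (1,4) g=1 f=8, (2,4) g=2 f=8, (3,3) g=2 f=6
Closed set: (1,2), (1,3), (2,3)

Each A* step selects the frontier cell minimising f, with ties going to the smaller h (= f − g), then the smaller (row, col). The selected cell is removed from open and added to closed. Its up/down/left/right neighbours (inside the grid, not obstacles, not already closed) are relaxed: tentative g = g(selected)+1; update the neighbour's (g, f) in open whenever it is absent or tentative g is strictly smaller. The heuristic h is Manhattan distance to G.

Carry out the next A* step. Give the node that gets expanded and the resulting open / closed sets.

expanded=(3,3); open=[(0,2) g=2 f=8, (1,4) g=1 f=8, (2,4) g=2 f=8, (3,2) g=3 f=6, (3,4) g=3 f=8, (4,3) g=3 f=6]; closed=[(1,2), (1,3), (2,3), (3,3)]

step 1: expand (3,3) (f=6, h=4) → closed; open now [(0,2) g=2 f=8, (1,4) g=1 f=8, (2,4) g=2 f=8, (3,2) g=3 f=6, (3,4) g=3 f=8, (4,3) g=3 f=6]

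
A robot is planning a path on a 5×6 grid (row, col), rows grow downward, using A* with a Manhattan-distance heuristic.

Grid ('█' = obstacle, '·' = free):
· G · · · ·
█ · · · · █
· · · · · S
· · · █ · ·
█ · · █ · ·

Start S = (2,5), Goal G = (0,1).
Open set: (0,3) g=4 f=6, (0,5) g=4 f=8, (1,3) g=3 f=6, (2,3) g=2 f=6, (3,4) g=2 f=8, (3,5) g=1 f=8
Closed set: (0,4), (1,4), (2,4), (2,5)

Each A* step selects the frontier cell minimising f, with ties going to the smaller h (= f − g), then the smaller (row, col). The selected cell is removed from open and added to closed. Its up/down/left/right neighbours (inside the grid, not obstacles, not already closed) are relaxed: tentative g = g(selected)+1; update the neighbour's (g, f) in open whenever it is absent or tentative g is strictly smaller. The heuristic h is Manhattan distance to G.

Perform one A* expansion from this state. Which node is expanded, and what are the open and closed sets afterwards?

expanded=(0,3); open=[(0,2) g=5 f=6, (0,5) g=4 f=8, (1,3) g=3 f=6, (2,3) g=2 f=6, (3,4) g=2 f=8, (3,5) g=1 f=8]; closed=[(0,3), (0,4), (1,4), (2,4), (2,5)]

step 1: expand (0,3) (f=6, h=2) → closed; open now [(0,2) g=5 f=6, (0,5) g=4 f=8, (1,3) g=3 f=6, (2,3) g=2 f=6, (3,4) g=2 f=8, (3,5) g=1 f=8]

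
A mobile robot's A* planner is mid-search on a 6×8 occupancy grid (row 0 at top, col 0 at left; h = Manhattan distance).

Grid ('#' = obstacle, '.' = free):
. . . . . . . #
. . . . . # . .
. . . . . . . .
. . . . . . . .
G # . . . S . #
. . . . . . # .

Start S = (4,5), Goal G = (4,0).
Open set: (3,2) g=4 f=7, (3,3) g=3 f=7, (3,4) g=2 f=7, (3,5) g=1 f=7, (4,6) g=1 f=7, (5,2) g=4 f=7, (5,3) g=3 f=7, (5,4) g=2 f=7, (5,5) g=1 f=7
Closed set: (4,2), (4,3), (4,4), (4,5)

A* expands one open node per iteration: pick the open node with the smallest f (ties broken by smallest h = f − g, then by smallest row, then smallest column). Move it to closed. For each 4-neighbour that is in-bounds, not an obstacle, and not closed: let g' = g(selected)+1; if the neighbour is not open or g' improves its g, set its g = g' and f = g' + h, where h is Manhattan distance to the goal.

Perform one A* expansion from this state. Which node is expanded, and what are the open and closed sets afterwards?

expanded=(3,2); open=[(2,2) g=5 f=9, (3,1) g=5 f=7, (3,3) g=3 f=7, (3,4) g=2 f=7, (3,5) g=1 f=7, (4,6) g=1 f=7, (5,2) g=4 f=7, (5,3) g=3 f=7, (5,4) g=2 f=7, (5,5) g=1 f=7]; closed=[(3,2), (4,2), (4,3), (4,4), (4,5)]

step 1: expand (3,2) (f=7, h=3) → closed; open now [(2,2) g=5 f=9, (3,1) g=5 f=7, (3,3) g=3 f=7, (3,4) g=2 f=7, (3,5) g=1 f=7, (4,6) g=1 f=7, (5,2) g=4 f=7, (5,3) g=3 f=7, (5,4) g=2 f=7, (5,5) g=1 f=7]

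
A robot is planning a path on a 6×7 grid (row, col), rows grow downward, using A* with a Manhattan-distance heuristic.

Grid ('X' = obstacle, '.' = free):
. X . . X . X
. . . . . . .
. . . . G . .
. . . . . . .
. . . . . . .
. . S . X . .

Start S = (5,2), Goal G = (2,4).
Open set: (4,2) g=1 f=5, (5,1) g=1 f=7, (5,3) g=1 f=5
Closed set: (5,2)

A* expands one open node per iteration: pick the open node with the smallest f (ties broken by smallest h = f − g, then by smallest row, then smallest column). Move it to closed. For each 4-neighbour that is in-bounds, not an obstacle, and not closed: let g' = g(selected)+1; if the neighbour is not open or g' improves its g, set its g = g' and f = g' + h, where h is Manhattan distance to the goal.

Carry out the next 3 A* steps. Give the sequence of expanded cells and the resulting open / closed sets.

step 1: expand (4,2) (f=5, h=4) → closed; open now [(3,2) g=2 f=5, (4,1) g=2 f=7, (4,3) g=2 f=5, (5,1) g=1 f=7, (5,3) g=1 f=5]
step 2: expand (3,2) (f=5, h=3) → closed; open now [(2,2) g=3 f=5, (3,1) g=3 f=7, (3,3) g=3 f=5, (4,1) g=2 f=7, (4,3) g=2 f=5, (5,1) g=1 f=7, (5,3) g=1 f=5]
step 3: expand (2,2) (f=5, h=2) → closed; open now [(1,2) g=4 f=7, (2,1) g=4 f=7, (2,3) g=4 f=5, (3,1) g=3 f=7, (3,3) g=3 f=5, (4,1) g=2 f=7, (4,3) g=2 f=5, (5,1) g=1 f=7, (5,3) g=1 f=5]

order=[(4,2) → (3,2) → (2,2)]; open=[(1,2) g=4 f=7, (2,1) g=4 f=7, (2,3) g=4 f=5, (3,1) g=3 f=7, (3,3) g=3 f=5, (4,1) g=2 f=7, (4,3) g=2 f=5, (5,1) g=1 f=7, (5,3) g=1 f=5]; closed=[(2,2), (3,2), (4,2), (5,2)]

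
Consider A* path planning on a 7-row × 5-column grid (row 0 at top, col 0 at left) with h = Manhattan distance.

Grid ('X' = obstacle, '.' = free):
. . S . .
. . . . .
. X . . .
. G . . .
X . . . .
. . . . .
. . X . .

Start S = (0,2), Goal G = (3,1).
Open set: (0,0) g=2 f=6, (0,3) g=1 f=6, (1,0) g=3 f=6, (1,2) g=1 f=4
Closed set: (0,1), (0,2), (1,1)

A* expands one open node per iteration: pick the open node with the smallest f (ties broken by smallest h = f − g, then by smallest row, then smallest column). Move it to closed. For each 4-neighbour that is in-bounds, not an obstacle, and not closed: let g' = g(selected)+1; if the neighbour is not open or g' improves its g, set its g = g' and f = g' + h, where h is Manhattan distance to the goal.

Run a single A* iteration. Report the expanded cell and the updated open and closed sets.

step 1: expand (1,2) (f=4, h=3) → closed; open now [(0,0) g=2 f=6, (0,3) g=1 f=6, (1,0) g=3 f=6, (1,3) g=2 f=6, (2,2) g=2 f=4]

expanded=(1,2); open=[(0,0) g=2 f=6, (0,3) g=1 f=6, (1,0) g=3 f=6, (1,3) g=2 f=6, (2,2) g=2 f=4]; closed=[(0,1), (0,2), (1,1), (1,2)]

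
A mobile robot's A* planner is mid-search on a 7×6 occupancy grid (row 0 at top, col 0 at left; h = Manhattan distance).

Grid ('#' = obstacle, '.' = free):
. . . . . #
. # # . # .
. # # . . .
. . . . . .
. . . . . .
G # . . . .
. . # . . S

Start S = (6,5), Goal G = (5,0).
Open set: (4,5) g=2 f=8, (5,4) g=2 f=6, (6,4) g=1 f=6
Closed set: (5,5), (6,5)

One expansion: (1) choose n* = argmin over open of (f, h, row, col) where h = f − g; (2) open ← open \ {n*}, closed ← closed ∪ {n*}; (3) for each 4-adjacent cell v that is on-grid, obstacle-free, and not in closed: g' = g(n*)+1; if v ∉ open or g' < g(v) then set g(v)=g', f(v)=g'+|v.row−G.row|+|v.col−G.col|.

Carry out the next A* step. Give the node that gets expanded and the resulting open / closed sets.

step 1: expand (5,4) (f=6, h=4) → closed; open now [(4,4) g=3 f=8, (4,5) g=2 f=8, (5,3) g=3 f=6, (6,4) g=1 f=6]

expanded=(5,4); open=[(4,4) g=3 f=8, (4,5) g=2 f=8, (5,3) g=3 f=6, (6,4) g=1 f=6]; closed=[(5,4), (5,5), (6,5)]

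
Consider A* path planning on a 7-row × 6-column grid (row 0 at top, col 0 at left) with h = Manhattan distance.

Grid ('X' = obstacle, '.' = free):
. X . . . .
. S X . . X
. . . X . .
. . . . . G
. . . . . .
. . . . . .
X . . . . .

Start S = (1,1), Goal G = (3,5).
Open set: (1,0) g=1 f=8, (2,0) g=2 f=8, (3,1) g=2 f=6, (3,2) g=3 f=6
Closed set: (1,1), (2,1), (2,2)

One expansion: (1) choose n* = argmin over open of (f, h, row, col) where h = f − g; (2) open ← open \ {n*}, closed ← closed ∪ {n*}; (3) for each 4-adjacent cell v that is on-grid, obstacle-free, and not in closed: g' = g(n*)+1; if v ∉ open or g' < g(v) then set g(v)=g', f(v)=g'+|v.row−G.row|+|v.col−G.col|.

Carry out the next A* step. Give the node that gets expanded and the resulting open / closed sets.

step 1: expand (3,2) (f=6, h=3) → closed; open now [(1,0) g=1 f=8, (2,0) g=2 f=8, (3,1) g=2 f=6, (3,3) g=4 f=6, (4,2) g=4 f=8]

expanded=(3,2); open=[(1,0) g=1 f=8, (2,0) g=2 f=8, (3,1) g=2 f=6, (3,3) g=4 f=6, (4,2) g=4 f=8]; closed=[(1,1), (2,1), (2,2), (3,2)]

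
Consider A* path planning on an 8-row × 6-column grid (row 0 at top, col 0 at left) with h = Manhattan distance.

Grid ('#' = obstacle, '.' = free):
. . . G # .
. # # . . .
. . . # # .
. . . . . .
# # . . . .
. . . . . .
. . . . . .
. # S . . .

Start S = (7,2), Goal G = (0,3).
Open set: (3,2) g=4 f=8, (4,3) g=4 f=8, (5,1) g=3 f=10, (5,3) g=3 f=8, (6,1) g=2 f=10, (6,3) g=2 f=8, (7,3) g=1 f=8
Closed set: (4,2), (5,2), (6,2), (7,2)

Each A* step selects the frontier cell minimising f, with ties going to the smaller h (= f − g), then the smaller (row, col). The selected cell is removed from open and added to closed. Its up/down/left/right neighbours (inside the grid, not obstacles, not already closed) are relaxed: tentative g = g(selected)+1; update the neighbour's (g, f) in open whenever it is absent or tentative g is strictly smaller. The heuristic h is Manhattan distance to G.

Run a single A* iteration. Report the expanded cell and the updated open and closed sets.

step 1: expand (3,2) (f=8, h=4) → closed; open now [(2,2) g=5 f=8, (3,1) g=5 f=10, (3,3) g=5 f=8, (4,3) g=4 f=8, (5,1) g=3 f=10, (5,3) g=3 f=8, (6,1) g=2 f=10, (6,3) g=2 f=8, (7,3) g=1 f=8]

expanded=(3,2); open=[(2,2) g=5 f=8, (3,1) g=5 f=10, (3,3) g=5 f=8, (4,3) g=4 f=8, (5,1) g=3 f=10, (5,3) g=3 f=8, (6,1) g=2 f=10, (6,3) g=2 f=8, (7,3) g=1 f=8]; closed=[(3,2), (4,2), (5,2), (6,2), (7,2)]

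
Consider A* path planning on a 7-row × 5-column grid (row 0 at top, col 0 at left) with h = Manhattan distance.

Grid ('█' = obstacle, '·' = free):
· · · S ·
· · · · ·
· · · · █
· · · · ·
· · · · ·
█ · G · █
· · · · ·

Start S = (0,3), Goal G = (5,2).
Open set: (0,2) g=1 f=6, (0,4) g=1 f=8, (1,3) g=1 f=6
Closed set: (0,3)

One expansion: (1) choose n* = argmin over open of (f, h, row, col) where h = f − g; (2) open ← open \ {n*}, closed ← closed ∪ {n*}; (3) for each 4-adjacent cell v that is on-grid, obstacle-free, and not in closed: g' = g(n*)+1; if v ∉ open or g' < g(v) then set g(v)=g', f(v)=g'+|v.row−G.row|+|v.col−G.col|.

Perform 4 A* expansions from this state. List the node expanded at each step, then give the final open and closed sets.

step 1: expand (0,2) (f=6, h=5) → closed; open now [(0,1) g=2 f=8, (0,4) g=1 f=8, (1,2) g=2 f=6, (1,3) g=1 f=6]
step 2: expand (1,2) (f=6, h=4) → closed; open now [(0,1) g=2 f=8, (0,4) g=1 f=8, (1,1) g=3 f=8, (1,3) g=1 f=6, (2,2) g=3 f=6]
step 3: expand (2,2) (f=6, h=3) → closed; open now [(0,1) g=2 f=8, (0,4) g=1 f=8, (1,1) g=3 f=8, (1,3) g=1 f=6, (2,1) g=4 f=8, (2,3) g=4 f=8, (3,2) g=4 f=6]
step 4: expand (3,2) (f=6, h=2) → closed; open now [(0,1) g=2 f=8, (0,4) g=1 f=8, (1,1) g=3 f=8, (1,3) g=1 f=6, (2,1) g=4 f=8, (2,3) g=4 f=8, (3,1) g=5 f=8, (3,3) g=5 f=8, (4,2) g=5 f=6]

order=[(0,2) → (1,2) → (2,2) → (3,2)]; open=[(0,1) g=2 f=8, (0,4) g=1 f=8, (1,1) g=3 f=8, (1,3) g=1 f=6, (2,1) g=4 f=8, (2,3) g=4 f=8, (3,1) g=5 f=8, (3,3) g=5 f=8, (4,2) g=5 f=6]; closed=[(0,2), (0,3), (1,2), (2,2), (3,2)]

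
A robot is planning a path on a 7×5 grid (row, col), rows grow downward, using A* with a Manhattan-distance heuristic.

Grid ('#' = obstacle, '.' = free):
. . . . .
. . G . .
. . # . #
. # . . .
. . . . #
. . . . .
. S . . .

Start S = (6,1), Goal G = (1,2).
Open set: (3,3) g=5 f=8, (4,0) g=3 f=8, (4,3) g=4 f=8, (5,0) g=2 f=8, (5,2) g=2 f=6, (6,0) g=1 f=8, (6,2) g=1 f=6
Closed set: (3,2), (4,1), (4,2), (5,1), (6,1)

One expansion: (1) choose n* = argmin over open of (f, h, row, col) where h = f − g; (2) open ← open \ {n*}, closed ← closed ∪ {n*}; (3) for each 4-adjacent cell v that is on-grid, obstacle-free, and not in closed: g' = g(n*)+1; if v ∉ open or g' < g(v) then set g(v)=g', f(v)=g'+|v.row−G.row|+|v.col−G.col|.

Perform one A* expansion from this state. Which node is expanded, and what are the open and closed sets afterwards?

expanded=(5,2); open=[(3,3) g=5 f=8, (4,0) g=3 f=8, (4,3) g=4 f=8, (5,0) g=2 f=8, (5,3) g=3 f=8, (6,0) g=1 f=8, (6,2) g=1 f=6]; closed=[(3,2), (4,1), (4,2), (5,1), (5,2), (6,1)]

step 1: expand (5,2) (f=6, h=4) → closed; open now [(3,3) g=5 f=8, (4,0) g=3 f=8, (4,3) g=4 f=8, (5,0) g=2 f=8, (5,3) g=3 f=8, (6,0) g=1 f=8, (6,2) g=1 f=6]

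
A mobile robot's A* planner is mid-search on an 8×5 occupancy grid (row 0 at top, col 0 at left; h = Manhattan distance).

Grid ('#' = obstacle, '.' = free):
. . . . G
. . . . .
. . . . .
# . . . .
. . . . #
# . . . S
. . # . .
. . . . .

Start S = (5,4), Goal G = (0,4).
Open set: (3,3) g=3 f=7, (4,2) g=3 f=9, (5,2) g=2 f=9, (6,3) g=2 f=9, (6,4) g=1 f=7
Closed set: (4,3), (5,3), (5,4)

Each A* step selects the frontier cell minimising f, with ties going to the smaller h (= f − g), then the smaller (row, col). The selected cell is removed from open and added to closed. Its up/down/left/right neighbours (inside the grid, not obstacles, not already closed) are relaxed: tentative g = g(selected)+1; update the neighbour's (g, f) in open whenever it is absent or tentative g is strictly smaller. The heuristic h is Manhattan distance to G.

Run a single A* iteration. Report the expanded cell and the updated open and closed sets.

expanded=(3,3); open=[(2,3) g=4 f=7, (3,2) g=4 f=9, (3,4) g=4 f=7, (4,2) g=3 f=9, (5,2) g=2 f=9, (6,3) g=2 f=9, (6,4) g=1 f=7]; closed=[(3,3), (4,3), (5,3), (5,4)]

step 1: expand (3,3) (f=7, h=4) → closed; open now [(2,3) g=4 f=7, (3,2) g=4 f=9, (3,4) g=4 f=7, (4,2) g=3 f=9, (5,2) g=2 f=9, (6,3) g=2 f=9, (6,4) g=1 f=7]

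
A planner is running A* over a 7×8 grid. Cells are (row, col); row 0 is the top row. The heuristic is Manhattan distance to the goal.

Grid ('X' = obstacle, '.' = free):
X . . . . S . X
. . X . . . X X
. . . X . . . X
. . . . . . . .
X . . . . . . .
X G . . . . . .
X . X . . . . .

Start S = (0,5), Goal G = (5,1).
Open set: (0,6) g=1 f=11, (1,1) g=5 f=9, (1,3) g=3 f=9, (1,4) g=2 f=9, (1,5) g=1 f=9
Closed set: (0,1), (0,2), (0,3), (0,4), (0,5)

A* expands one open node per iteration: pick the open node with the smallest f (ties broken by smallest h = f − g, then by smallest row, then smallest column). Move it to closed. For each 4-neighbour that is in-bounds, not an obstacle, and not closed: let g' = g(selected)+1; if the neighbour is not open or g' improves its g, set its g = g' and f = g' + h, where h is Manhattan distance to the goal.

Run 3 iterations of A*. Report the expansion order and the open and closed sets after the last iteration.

step 1: expand (1,1) (f=9, h=4) → closed; open now [(0,6) g=1 f=11, (1,0) g=6 f=11, (1,3) g=3 f=9, (1,4) g=2 f=9, (1,5) g=1 f=9, (2,1) g=6 f=9]
step 2: expand (2,1) (f=9, h=3) → closed; open now [(0,6) g=1 f=11, (1,0) g=6 f=11, (1,3) g=3 f=9, (1,4) g=2 f=9, (1,5) g=1 f=9, (2,0) g=7 f=11, (2,2) g=7 f=11, (3,1) g=7 f=9]
step 3: expand (3,1) (f=9, h=2) → closed; open now [(0,6) g=1 f=11, (1,0) g=6 f=11, (1,3) g=3 f=9, (1,4) g=2 f=9, (1,5) g=1 f=9, (2,0) g=7 f=11, (2,2) g=7 f=11, (3,0) g=8 f=11, (3,2) g=8 f=11, (4,1) g=8 f=9]

order=[(1,1) → (2,1) → (3,1)]; open=[(0,6) g=1 f=11, (1,0) g=6 f=11, (1,3) g=3 f=9, (1,4) g=2 f=9, (1,5) g=1 f=9, (2,0) g=7 f=11, (2,2) g=7 f=11, (3,0) g=8 f=11, (3,2) g=8 f=11, (4,1) g=8 f=9]; closed=[(0,1), (0,2), (0,3), (0,4), (0,5), (1,1), (2,1), (3,1)]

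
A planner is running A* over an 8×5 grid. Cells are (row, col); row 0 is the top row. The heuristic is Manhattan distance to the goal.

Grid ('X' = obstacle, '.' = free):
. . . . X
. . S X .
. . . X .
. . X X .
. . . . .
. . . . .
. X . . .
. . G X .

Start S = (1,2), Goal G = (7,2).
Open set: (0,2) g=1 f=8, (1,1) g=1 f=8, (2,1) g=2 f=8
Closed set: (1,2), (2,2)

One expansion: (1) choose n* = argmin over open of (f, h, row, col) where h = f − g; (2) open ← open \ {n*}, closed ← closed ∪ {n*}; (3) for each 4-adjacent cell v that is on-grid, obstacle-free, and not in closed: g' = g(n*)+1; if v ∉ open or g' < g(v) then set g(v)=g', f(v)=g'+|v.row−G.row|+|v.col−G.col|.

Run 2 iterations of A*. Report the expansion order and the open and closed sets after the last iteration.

step 1: expand (2,1) (f=8, h=6) → closed; open now [(0,2) g=1 f=8, (1,1) g=1 f=8, (2,0) g=3 f=10, (3,1) g=3 f=8]
step 2: expand (3,1) (f=8, h=5) → closed; open now [(0,2) g=1 f=8, (1,1) g=1 f=8, (2,0) g=3 f=10, (3,0) g=4 f=10, (4,1) g=4 f=8]

order=[(2,1) → (3,1)]; open=[(0,2) g=1 f=8, (1,1) g=1 f=8, (2,0) g=3 f=10, (3,0) g=4 f=10, (4,1) g=4 f=8]; closed=[(1,2), (2,1), (2,2), (3,1)]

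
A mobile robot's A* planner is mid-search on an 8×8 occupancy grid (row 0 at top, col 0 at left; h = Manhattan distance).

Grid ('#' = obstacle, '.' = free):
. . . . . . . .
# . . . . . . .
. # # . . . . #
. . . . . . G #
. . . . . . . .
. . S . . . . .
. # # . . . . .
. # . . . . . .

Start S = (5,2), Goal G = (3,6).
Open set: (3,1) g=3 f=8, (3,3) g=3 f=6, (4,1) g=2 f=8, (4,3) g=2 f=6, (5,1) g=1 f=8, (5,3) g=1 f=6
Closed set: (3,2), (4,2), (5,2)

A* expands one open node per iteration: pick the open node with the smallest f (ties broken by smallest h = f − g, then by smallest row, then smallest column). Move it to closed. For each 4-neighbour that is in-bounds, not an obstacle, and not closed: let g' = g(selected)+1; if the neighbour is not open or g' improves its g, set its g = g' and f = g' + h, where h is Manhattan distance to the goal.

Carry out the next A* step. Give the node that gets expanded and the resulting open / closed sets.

step 1: expand (3,3) (f=6, h=3) → closed; open now [(2,3) g=4 f=8, (3,1) g=3 f=8, (3,4) g=4 f=6, (4,1) g=2 f=8, (4,3) g=2 f=6, (5,1) g=1 f=8, (5,3) g=1 f=6]

expanded=(3,3); open=[(2,3) g=4 f=8, (3,1) g=3 f=8, (3,4) g=4 f=6, (4,1) g=2 f=8, (4,3) g=2 f=6, (5,1) g=1 f=8, (5,3) g=1 f=6]; closed=[(3,2), (3,3), (4,2), (5,2)]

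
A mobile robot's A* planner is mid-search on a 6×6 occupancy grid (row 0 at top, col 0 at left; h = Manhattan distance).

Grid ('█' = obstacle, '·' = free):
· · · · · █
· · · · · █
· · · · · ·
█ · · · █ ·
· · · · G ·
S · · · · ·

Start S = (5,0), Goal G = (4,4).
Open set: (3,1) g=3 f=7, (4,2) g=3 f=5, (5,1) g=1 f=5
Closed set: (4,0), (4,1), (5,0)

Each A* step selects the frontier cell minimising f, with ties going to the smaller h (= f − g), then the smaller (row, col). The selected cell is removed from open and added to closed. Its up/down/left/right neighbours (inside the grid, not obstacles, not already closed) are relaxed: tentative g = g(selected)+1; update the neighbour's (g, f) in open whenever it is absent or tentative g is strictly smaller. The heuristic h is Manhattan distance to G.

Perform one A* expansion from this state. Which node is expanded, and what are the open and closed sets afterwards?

step 1: expand (4,2) (f=5, h=2) → closed; open now [(3,1) g=3 f=7, (3,2) g=4 f=7, (4,3) g=4 f=5, (5,1) g=1 f=5, (5,2) g=4 f=7]

expanded=(4,2); open=[(3,1) g=3 f=7, (3,2) g=4 f=7, (4,3) g=4 f=5, (5,1) g=1 f=5, (5,2) g=4 f=7]; closed=[(4,0), (4,1), (4,2), (5,0)]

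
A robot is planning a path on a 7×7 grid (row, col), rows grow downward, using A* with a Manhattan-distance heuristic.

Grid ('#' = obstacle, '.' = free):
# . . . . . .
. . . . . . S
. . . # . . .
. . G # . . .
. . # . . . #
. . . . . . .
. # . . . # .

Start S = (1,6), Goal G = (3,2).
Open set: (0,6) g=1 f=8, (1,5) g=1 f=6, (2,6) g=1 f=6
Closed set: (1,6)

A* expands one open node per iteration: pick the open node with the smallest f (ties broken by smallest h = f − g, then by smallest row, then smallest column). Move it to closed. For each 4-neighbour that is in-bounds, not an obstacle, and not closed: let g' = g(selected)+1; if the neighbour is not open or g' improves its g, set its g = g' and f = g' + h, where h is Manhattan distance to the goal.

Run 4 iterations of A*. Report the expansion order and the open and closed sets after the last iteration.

step 1: expand (1,5) (f=6, h=5) → closed; open now [(0,5) g=2 f=8, (0,6) g=1 f=8, (1,4) g=2 f=6, (2,5) g=2 f=6, (2,6) g=1 f=6]
step 2: expand (1,4) (f=6, h=4) → closed; open now [(0,4) g=3 f=8, (0,5) g=2 f=8, (0,6) g=1 f=8, (1,3) g=3 f=6, (2,4) g=3 f=6, (2,5) g=2 f=6, (2,6) g=1 f=6]
step 3: expand (1,3) (f=6, h=3) → closed; open now [(0,3) g=4 f=8, (0,4) g=3 f=8, (0,5) g=2 f=8, (0,6) g=1 f=8, (1,2) g=4 f=6, (2,4) g=3 f=6, (2,5) g=2 f=6, (2,6) g=1 f=6]
step 4: expand (1,2) (f=6, h=2) → closed; open now [(0,2) g=5 f=8, (0,3) g=4 f=8, (0,4) g=3 f=8, (0,5) g=2 f=8, (0,6) g=1 f=8, (1,1) g=5 f=8, (2,2) g=5 f=6, (2,4) g=3 f=6, (2,5) g=2 f=6, (2,6) g=1 f=6]

order=[(1,5) → (1,4) → (1,3) → (1,2)]; open=[(0,2) g=5 f=8, (0,3) g=4 f=8, (0,4) g=3 f=8, (0,5) g=2 f=8, (0,6) g=1 f=8, (1,1) g=5 f=8, (2,2) g=5 f=6, (2,4) g=3 f=6, (2,5) g=2 f=6, (2,6) g=1 f=6]; closed=[(1,2), (1,3), (1,4), (1,5), (1,6)]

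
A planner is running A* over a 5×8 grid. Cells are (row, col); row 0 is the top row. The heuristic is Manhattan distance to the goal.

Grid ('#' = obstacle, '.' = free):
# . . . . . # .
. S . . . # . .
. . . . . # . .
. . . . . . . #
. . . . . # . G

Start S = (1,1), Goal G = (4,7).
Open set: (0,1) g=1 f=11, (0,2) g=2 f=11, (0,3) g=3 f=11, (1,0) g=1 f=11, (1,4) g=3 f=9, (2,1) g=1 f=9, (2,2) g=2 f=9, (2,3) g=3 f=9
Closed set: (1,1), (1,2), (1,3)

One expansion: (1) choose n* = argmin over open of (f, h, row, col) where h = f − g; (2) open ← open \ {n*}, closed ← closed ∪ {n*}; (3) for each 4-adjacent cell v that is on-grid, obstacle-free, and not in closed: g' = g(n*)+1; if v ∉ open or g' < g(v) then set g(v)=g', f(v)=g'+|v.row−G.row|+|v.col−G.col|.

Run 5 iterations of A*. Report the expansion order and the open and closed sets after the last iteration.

step 1: expand (1,4) (f=9, h=6) → closed; open now [(0,1) g=1 f=11, (0,2) g=2 f=11, (0,3) g=3 f=11, (0,4) g=4 f=11, (1,0) g=1 f=11, (2,1) g=1 f=9, (2,2) g=2 f=9, (2,3) g=3 f=9, (2,4) g=4 f=9]
step 2: expand (2,4) (f=9, h=5) → closed; open now [(0,1) g=1 f=11, (0,2) g=2 f=11, (0,3) g=3 f=11, (0,4) g=4 f=11, (1,0) g=1 f=11, (2,1) g=1 f=9, (2,2) g=2 f=9, (2,3) g=3 f=9, (3,4) g=5 f=9]
step 3: expand (3,4) (f=9, h=4) → closed; open now [(0,1) g=1 f=11, (0,2) g=2 f=11, (0,3) g=3 f=11, (0,4) g=4 f=11, (1,0) g=1 f=11, (2,1) g=1 f=9, (2,2) g=2 f=9, (2,3) g=3 f=9, (3,3) g=6 f=11, (3,5) g=6 f=9, (4,4) g=6 f=9]
step 4: expand (3,5) (f=9, h=3) → closed; open now [(0,1) g=1 f=11, (0,2) g=2 f=11, (0,3) g=3 f=11, (0,4) g=4 f=11, (1,0) g=1 f=11, (2,1) g=1 f=9, (2,2) g=2 f=9, (2,3) g=3 f=9, (3,3) g=6 f=11, (3,6) g=7 f=9, (4,4) g=6 f=9]
step 5: expand (3,6) (f=9, h=2) → closed; open now [(0,1) g=1 f=11, (0,2) g=2 f=11, (0,3) g=3 f=11, (0,4) g=4 f=11, (1,0) g=1 f=11, (2,1) g=1 f=9, (2,2) g=2 f=9, (2,3) g=3 f=9, (2,6) g=8 f=11, (3,3) g=6 f=11, (4,4) g=6 f=9, (4,6) g=8 f=9]

order=[(1,4) → (2,4) → (3,4) → (3,5) → (3,6)]; open=[(0,1) g=1 f=11, (0,2) g=2 f=11, (0,3) g=3 f=11, (0,4) g=4 f=11, (1,0) g=1 f=11, (2,1) g=1 f=9, (2,2) g=2 f=9, (2,3) g=3 f=9, (2,6) g=8 f=11, (3,3) g=6 f=11, (4,4) g=6 f=9, (4,6) g=8 f=9]; closed=[(1,1), (1,2), (1,3), (1,4), (2,4), (3,4), (3,5), (3,6)]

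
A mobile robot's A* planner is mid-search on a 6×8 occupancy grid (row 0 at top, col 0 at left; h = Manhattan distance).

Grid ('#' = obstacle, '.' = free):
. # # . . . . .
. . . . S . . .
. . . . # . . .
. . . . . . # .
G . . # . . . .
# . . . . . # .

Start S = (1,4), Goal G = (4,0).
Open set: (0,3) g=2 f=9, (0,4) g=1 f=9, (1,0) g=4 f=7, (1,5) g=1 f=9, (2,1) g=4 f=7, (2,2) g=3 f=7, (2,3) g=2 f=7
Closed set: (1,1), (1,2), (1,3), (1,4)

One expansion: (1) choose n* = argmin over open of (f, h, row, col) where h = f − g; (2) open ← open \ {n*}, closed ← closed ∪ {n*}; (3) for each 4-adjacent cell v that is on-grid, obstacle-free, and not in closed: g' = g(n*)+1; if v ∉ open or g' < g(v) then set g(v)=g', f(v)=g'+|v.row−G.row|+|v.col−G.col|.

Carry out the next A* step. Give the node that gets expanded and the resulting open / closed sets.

expanded=(1,0); open=[(0,0) g=5 f=9, (0,3) g=2 f=9, (0,4) g=1 f=9, (1,5) g=1 f=9, (2,0) g=5 f=7, (2,1) g=4 f=7, (2,2) g=3 f=7, (2,3) g=2 f=7]; closed=[(1,0), (1,1), (1,2), (1,3), (1,4)]

step 1: expand (1,0) (f=7, h=3) → closed; open now [(0,0) g=5 f=9, (0,3) g=2 f=9, (0,4) g=1 f=9, (1,5) g=1 f=9, (2,0) g=5 f=7, (2,1) g=4 f=7, (2,2) g=3 f=7, (2,3) g=2 f=7]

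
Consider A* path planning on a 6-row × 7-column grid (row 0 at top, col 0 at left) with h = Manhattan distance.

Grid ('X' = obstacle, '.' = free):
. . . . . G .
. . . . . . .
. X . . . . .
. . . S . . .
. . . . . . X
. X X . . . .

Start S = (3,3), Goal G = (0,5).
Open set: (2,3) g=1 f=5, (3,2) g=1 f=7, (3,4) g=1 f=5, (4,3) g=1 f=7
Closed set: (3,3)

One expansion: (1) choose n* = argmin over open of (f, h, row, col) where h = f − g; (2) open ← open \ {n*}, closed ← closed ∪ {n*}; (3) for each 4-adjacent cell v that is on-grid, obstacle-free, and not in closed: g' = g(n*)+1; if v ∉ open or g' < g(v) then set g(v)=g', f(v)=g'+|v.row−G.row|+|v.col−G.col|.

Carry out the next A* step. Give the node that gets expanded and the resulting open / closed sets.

expanded=(2,3); open=[(1,3) g=2 f=5, (2,2) g=2 f=7, (2,4) g=2 f=5, (3,2) g=1 f=7, (3,4) g=1 f=5, (4,3) g=1 f=7]; closed=[(2,3), (3,3)]

step 1: expand (2,3) (f=5, h=4) → closed; open now [(1,3) g=2 f=5, (2,2) g=2 f=7, (2,4) g=2 f=5, (3,2) g=1 f=7, (3,4) g=1 f=5, (4,3) g=1 f=7]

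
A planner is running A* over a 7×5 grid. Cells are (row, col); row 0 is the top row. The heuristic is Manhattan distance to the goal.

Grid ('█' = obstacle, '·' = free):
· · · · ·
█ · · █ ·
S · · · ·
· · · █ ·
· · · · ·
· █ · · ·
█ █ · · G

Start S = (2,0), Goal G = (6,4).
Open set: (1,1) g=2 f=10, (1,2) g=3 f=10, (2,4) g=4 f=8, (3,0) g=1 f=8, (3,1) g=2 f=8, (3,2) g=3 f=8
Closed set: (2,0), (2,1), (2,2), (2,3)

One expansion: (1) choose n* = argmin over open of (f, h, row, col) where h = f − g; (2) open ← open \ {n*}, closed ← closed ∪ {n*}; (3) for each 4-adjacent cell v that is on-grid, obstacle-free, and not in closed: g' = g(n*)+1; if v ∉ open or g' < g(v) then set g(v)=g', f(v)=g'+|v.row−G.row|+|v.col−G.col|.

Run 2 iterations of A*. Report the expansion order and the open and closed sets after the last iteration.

order=[(2,4) → (3,4)]; open=[(1,1) g=2 f=10, (1,2) g=3 f=10, (1,4) g=5 f=10, (3,0) g=1 f=8, (3,1) g=2 f=8, (3,2) g=3 f=8, (4,4) g=6 f=8]; closed=[(2,0), (2,1), (2,2), (2,3), (2,4), (3,4)]

step 1: expand (2,4) (f=8, h=4) → closed; open now [(1,1) g=2 f=10, (1,2) g=3 f=10, (1,4) g=5 f=10, (3,0) g=1 f=8, (3,1) g=2 f=8, (3,2) g=3 f=8, (3,4) g=5 f=8]
step 2: expand (3,4) (f=8, h=3) → closed; open now [(1,1) g=2 f=10, (1,2) g=3 f=10, (1,4) g=5 f=10, (3,0) g=1 f=8, (3,1) g=2 f=8, (3,2) g=3 f=8, (4,4) g=6 f=8]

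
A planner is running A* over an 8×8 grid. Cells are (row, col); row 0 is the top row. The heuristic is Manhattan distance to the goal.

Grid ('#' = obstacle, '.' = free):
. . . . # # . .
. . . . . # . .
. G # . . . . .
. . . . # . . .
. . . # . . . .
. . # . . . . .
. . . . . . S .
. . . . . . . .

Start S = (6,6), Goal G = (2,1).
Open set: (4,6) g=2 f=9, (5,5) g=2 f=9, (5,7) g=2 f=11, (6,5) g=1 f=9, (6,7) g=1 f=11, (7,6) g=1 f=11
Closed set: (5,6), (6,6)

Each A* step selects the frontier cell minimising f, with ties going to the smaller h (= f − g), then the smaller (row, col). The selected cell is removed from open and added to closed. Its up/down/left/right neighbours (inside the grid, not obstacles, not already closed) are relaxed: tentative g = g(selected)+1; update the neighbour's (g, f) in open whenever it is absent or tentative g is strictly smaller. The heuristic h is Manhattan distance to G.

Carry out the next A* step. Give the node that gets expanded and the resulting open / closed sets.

expanded=(4,6); open=[(3,6) g=3 f=9, (4,5) g=3 f=9, (4,7) g=3 f=11, (5,5) g=2 f=9, (5,7) g=2 f=11, (6,5) g=1 f=9, (6,7) g=1 f=11, (7,6) g=1 f=11]; closed=[(4,6), (5,6), (6,6)]

step 1: expand (4,6) (f=9, h=7) → closed; open now [(3,6) g=3 f=9, (4,5) g=3 f=9, (4,7) g=3 f=11, (5,5) g=2 f=9, (5,7) g=2 f=11, (6,5) g=1 f=9, (6,7) g=1 f=11, (7,6) g=1 f=11]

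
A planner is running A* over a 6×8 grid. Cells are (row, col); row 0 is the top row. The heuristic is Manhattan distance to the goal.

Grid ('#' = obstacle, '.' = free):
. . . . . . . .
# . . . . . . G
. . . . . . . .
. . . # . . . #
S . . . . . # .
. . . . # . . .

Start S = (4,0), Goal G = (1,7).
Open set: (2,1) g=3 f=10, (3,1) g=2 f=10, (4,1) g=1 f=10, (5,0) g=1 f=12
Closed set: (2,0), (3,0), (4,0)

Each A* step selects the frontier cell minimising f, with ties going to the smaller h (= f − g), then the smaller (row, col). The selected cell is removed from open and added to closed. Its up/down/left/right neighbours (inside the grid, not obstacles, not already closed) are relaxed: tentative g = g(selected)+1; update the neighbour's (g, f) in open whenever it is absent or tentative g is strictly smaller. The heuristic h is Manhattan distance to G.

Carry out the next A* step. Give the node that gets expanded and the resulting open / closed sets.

step 1: expand (2,1) (f=10, h=7) → closed; open now [(1,1) g=4 f=10, (2,2) g=4 f=10, (3,1) g=2 f=10, (4,1) g=1 f=10, (5,0) g=1 f=12]

expanded=(2,1); open=[(1,1) g=4 f=10, (2,2) g=4 f=10, (3,1) g=2 f=10, (4,1) g=1 f=10, (5,0) g=1 f=12]; closed=[(2,0), (2,1), (3,0), (4,0)]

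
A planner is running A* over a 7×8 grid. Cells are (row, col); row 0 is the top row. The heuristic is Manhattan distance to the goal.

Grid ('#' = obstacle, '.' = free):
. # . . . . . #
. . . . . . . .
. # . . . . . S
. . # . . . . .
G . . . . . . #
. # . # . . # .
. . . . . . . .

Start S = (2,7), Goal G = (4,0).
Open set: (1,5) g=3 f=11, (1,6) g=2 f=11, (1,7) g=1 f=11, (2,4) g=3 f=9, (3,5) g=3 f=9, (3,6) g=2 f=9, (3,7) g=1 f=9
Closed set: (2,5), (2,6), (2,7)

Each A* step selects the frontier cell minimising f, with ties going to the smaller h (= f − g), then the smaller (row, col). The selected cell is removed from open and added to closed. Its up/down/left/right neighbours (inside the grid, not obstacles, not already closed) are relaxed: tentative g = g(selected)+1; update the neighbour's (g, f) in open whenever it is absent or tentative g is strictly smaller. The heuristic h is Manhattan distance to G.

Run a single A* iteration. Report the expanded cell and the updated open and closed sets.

step 1: expand (2,4) (f=9, h=6) → closed; open now [(1,4) g=4 f=11, (1,5) g=3 f=11, (1,6) g=2 f=11, (1,7) g=1 f=11, (2,3) g=4 f=9, (3,4) g=4 f=9, (3,5) g=3 f=9, (3,6) g=2 f=9, (3,7) g=1 f=9]

expanded=(2,4); open=[(1,4) g=4 f=11, (1,5) g=3 f=11, (1,6) g=2 f=11, (1,7) g=1 f=11, (2,3) g=4 f=9, (3,4) g=4 f=9, (3,5) g=3 f=9, (3,6) g=2 f=9, (3,7) g=1 f=9]; closed=[(2,4), (2,5), (2,6), (2,7)]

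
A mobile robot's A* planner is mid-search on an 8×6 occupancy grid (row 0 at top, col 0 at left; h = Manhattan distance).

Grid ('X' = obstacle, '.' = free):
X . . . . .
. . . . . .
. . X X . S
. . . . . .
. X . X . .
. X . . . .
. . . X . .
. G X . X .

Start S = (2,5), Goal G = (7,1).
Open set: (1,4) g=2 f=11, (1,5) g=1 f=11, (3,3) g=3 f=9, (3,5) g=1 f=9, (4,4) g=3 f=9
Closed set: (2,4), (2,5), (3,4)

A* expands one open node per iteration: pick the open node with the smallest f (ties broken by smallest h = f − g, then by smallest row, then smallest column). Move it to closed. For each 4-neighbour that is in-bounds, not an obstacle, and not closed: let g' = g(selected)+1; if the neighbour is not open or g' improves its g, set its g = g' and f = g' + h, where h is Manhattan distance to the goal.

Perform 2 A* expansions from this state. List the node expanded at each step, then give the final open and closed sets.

step 1: expand (3,3) (f=9, h=6) → closed; open now [(1,4) g=2 f=11, (1,5) g=1 f=11, (3,2) g=4 f=9, (3,5) g=1 f=9, (4,4) g=3 f=9]
step 2: expand (3,2) (f=9, h=5) → closed; open now [(1,4) g=2 f=11, (1,5) g=1 f=11, (3,1) g=5 f=9, (3,5) g=1 f=9, (4,2) g=5 f=9, (4,4) g=3 f=9]

order=[(3,3) → (3,2)]; open=[(1,4) g=2 f=11, (1,5) g=1 f=11, (3,1) g=5 f=9, (3,5) g=1 f=9, (4,2) g=5 f=9, (4,4) g=3 f=9]; closed=[(2,4), (2,5), (3,2), (3,3), (3,4)]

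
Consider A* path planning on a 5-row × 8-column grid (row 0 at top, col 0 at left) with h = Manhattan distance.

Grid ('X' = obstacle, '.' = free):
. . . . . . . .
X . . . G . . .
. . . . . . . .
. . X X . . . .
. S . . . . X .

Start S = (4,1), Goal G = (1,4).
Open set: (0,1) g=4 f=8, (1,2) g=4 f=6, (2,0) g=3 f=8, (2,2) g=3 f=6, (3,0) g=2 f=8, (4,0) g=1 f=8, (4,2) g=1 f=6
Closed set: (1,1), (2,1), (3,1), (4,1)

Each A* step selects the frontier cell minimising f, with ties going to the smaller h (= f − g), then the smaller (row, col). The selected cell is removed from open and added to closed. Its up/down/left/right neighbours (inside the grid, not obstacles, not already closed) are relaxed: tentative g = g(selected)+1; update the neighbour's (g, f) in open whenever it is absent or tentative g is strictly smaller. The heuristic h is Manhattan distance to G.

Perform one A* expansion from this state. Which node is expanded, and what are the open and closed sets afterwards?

step 1: expand (1,2) (f=6, h=2) → closed; open now [(0,1) g=4 f=8, (0,2) g=5 f=8, (1,3) g=5 f=6, (2,0) g=3 f=8, (2,2) g=3 f=6, (3,0) g=2 f=8, (4,0) g=1 f=8, (4,2) g=1 f=6]

expanded=(1,2); open=[(0,1) g=4 f=8, (0,2) g=5 f=8, (1,3) g=5 f=6, (2,0) g=3 f=8, (2,2) g=3 f=6, (3,0) g=2 f=8, (4,0) g=1 f=8, (4,2) g=1 f=6]; closed=[(1,1), (1,2), (2,1), (3,1), (4,1)]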